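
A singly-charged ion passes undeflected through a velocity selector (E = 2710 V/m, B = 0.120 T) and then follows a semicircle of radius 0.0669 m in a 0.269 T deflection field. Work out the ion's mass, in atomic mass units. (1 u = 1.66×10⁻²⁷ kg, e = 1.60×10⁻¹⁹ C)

v = E/B₁ = 2.26×10^4 m/s.
From r = mv/(qB₂), m = qB₂r/v = (1×1.60×10^-19)(0.269)(0.0669) / (2.26×10^4) = 1.28×10^-25 kg.
In atomic mass units: m = 1.28×10^-25 / 1.66×10^-27 = 76.8 u.

m ≈ 76.8 u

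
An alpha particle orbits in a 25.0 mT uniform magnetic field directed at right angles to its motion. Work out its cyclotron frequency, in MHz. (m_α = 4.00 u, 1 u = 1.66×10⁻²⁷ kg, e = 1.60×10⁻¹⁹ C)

f ≈ 0.192 MHz

f = qB/(2πm) = (2×1.60×10^-19)(0.0250) / [2π(6.64×10^-27)] = 1.92×10^5 Hz.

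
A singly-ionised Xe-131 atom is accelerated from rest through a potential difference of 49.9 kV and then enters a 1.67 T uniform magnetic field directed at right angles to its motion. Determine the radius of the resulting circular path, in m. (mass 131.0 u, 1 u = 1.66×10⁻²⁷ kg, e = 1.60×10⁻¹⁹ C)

r ≈ 0.221 m

The kinetic energy gained is K = qV = (1×1.60×10^-19)(4.99×10^4) = 7.98×10^-15 J.
v = √(2K/m) = 2.71×10^5 m/s.
r = mv/(qB) = (2.17×10^-25)(2.71×10^5) / [(1×1.60×10^-19)(1.67)] = 0.221 m.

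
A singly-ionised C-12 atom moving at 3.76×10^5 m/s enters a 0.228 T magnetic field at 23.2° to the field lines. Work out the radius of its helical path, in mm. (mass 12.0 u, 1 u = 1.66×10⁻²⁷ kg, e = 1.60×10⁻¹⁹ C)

Only the perpendicular component v⊥ = v sin23.2° = 1.48×10^5 m/s is bent by the field.
r = m v⊥ /(qB) = (1.99×10^-26)(1.48×10^5) / [(1×1.60×10^-19)(0.228)] = 0.0809 m.

r ≈ 80.9 mm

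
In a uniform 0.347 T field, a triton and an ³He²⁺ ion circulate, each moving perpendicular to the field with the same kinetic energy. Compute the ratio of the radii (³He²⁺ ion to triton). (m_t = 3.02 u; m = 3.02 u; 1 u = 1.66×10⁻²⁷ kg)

r = √(2mK)/(qB) ⇒ at equal K, r ∝ √m/q.
r_{³He²⁺ ion}/r_{triton} = 0.500.

ratio ≈ 0.500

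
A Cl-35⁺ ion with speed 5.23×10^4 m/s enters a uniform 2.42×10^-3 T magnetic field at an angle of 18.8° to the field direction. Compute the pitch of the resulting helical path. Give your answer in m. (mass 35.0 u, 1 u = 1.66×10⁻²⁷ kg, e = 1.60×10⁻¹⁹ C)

pitch ≈ 46.7 m

The velocity component along B is v∥ = v cos18.8° = 4.95×10^4 m/s.
The cyclotron period T = 2πm/(qB) = 9.43×10^-4 s is set by m, q, B alone.
Pitch = v∥·T = (4.95×10^4)(9.43×10^-4) = 46.7 m.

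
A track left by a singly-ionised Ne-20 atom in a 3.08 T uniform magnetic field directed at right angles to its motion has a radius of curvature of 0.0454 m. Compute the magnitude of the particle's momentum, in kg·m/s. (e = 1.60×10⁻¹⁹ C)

Since qvB = mv²/r, the momentum p = mv = qBr.
p = (1×1.60×10^-19)(3.08)(0.0454) = 2.24×10^-20 kg·m/s.

p ≈ 2.24×10^-20 kg·m/s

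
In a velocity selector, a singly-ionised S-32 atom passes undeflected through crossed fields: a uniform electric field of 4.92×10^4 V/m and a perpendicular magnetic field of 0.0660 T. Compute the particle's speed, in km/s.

For zero net force, qE = qvB, so v = E/B.
v = (4.92×10^4) / (0.0660) = 7.45×10^5 m/s.

v ≈ 745 km/s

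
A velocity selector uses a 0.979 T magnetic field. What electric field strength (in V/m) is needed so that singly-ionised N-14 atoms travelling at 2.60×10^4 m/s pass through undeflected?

qE = qvB ⇒ E = vB = (2.60×10^4)(0.979) = 2.55×10^4 V/m.

E ≈ 2.55×10^4 V/m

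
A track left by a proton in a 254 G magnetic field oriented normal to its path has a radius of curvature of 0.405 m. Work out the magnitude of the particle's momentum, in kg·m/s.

p ≈ 1.65×10^-21 kg·m/s

Since qvB = mv²/r, the momentum p = mv = qBr.
p = (1×1.60×10^-19)(0.0254)(0.405) = 1.65×10^-21 kg·m/s.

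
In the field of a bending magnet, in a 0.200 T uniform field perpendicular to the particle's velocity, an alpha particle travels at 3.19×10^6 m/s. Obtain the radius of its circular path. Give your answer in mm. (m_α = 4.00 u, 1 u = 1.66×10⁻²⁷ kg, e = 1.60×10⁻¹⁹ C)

r ≈ 331 mm

The magnetic force provides the centripetal force: qvB = mv²/r, so r = mv/(qB).
r = (6.64×10^-27 kg)(3.19×10^6 m/s) / [(2×1.60×10^-19 C)(0.200 T)] = 0.331 m.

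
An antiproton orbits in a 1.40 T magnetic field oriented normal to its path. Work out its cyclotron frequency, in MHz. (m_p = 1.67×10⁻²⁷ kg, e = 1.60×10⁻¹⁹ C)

f ≈ 21.3 MHz

f = qB/(2πm) = (1×1.60×10^-19)(1.40) / [2π(1.67×10^-27)] = 2.13×10^7 Hz.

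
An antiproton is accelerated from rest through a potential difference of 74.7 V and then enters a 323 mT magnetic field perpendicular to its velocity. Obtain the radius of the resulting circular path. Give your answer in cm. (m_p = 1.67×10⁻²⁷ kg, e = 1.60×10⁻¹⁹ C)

The kinetic energy gained is K = qV = (1×1.60×10^-19)(74.7) = 1.20×10^-17 J.
v = √(2K/m) = 1.20×10^5 m/s.
r = mv/(qB) = (1.67×10^-27)(1.20×10^5) / [(1×1.60×10^-19)(0.323)] = 3.87×10^-3 m.

r ≈ 0.387 cm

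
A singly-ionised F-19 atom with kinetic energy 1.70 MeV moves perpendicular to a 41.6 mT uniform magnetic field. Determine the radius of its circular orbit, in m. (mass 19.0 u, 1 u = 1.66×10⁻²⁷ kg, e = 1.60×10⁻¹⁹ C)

r ≈ 19.7 m

Convert the energy: K = 1.70 MeV = 2.72×10^-13 J.
v = √(2K/m) = √(2·2.72×10^-13/3.15×10^-26) = 4.15×10^6 m/s.
r = mv/(qB) = (3.15×10^-26)(4.15×10^6) / [(1×1.60×10^-19)(0.0416)] = 19.7 m.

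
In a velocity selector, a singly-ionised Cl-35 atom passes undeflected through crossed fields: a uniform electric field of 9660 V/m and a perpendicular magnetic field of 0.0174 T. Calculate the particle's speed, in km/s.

For zero net force, qE = qvB, so v = E/B.
v = (9660) / (0.0174) = 5.55×10^5 m/s.

v ≈ 555 km/s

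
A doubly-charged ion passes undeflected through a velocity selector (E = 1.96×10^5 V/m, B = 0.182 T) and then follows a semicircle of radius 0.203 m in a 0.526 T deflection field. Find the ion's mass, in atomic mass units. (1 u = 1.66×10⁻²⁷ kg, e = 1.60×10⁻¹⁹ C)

v = E/B₁ = 1.08×10^6 m/s.
From r = mv/(qB₂), m = qB₂r/v = (2×1.60×10^-19)(0.526)(0.203) / (1.08×10^6) = 3.17×10^-26 kg.
In atomic mass units: m = 3.17×10^-26 / 1.66×10^-27 = 19.1 u.

m ≈ 19.1 u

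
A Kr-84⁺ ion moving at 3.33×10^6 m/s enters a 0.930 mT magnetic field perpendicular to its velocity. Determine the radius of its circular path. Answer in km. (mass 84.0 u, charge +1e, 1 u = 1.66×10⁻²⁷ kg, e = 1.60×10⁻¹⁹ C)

r ≈ 3.12 km

The magnetic force provides the centripetal force: qvB = mv²/r, so r = mv/(qB).
r = (1.39×10^-25 kg)(3.33×10^6 m/s) / [(1×1.60×10^-19 C)(9.30×10^-4 T)] = 3120 m.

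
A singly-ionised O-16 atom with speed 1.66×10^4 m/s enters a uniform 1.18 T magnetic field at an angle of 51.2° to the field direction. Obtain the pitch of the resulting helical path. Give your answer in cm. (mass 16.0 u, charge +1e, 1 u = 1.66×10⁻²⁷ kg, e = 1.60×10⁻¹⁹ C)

The velocity component along B is v∥ = v cos51.2° = 1.04×10^4 m/s.
The cyclotron period T = 2πm/(qB) = 8.84×10^-7 s is set by m, q, B alone.
Pitch = v∥·T = (1.04×10^4)(8.84×10^-7) = 9.19×10^-3 m.

pitch ≈ 0.919 cm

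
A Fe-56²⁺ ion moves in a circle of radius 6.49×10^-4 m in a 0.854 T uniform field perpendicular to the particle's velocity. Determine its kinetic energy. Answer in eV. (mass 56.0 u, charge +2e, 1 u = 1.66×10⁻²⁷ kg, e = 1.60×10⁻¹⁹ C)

K ≈ 1.06 eV

v = qBr/m = (2×1.60×10^-19)(0.854)(6.49×10^-4) / (9.30×10^-26) = 1910 m/s.
K = ½mv² = 0.5·(9.30×10^-26)·(1910)² = 1.69×10^-19 J = 1.06 eV.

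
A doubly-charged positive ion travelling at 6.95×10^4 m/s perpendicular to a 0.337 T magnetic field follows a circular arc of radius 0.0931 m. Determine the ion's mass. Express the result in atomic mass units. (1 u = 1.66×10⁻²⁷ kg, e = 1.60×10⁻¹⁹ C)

m ≈ 87.0 u

qvB = mv²/r ⇒ m = qBr/v.
m = (2×1.60×10^-19)(0.337)(0.0931) / (6.95×10^4) = 1.44×10^-25 kg = 87.0 u.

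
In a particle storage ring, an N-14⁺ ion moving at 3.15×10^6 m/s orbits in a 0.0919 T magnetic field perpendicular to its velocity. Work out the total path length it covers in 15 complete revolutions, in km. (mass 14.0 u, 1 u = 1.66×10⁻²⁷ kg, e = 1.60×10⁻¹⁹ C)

r = mv/(qB) = 4.98 m, so one revolution covers 2πr = 31.3 m.
In 15 revolutions: L = 15·2πr = 469 m.

L ≈ 0.469 km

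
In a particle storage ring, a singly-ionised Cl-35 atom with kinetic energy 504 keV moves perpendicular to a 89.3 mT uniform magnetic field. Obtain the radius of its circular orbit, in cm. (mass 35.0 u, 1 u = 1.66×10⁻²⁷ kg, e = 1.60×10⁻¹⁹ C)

r ≈ 677 cm

Convert the energy: K = 504 keV = 8.06×10^-14 J.
v = √(2K/m) = √(2·8.06×10^-14/5.81×10^-26) = 1.67×10^6 m/s.
r = mv/(qB) = (5.81×10^-26)(1.67×10^6) / [(1×1.60×10^-19)(0.0893)] = 6.77 m.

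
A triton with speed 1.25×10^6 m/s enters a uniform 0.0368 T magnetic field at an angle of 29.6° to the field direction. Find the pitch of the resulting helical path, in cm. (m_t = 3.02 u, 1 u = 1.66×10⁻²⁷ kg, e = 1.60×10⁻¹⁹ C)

The velocity component along B is v∥ = v cos29.6° = 1.09×10^6 m/s.
The cyclotron period T = 2πm/(qB) = 5.35×10^-6 s is set by m, q, B alone.
Pitch = v∥·T = (1.09×10^6)(5.35×10^-6) = 5.81 m.

pitch ≈ 581 cm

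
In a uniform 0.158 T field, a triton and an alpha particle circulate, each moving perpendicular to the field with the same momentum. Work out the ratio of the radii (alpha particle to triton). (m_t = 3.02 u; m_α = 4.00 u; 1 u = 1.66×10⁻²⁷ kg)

r = p/(qB) ⇒ at equal p, r ∝ 1/q.
r_{alpha particle}/r_{triton} = 0.500.

ratio ≈ 0.500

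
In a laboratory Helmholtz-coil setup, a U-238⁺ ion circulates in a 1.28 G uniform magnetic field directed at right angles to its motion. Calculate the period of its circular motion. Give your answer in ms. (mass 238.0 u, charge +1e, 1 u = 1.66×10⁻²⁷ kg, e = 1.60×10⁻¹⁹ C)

T ≈ 121 ms

The cyclotron period is independent of speed: T = 2πm/(qB).
T = 2π(3.95×10^-25) / [(1×1.60×10^-19)(1.28×10^-4)] = 0.121 s.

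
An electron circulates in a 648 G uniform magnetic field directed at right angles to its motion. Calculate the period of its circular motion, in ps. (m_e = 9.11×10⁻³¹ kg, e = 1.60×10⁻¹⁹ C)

The cyclotron period is independent of speed: T = 2πm/(qB).
T = 2π(9.11×10^-31) / [(1×1.60×10^-19)(0.0648)] = 5.52×10^-10 s.

T ≈ 552 ps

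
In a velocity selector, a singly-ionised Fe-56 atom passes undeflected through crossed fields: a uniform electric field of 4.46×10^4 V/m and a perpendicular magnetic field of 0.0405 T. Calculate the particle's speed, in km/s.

For zero net force, qE = qvB, so v = E/B.
v = (4.46×10^4) / (0.0405) = 1.10×10^6 m/s.

v ≈ 1100 km/s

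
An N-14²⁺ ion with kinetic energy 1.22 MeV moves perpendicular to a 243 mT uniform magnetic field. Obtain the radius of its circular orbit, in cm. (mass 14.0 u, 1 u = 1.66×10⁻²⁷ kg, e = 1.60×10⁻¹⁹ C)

Convert the energy: K = 1.22 MeV = 1.95×10^-13 J.
v = √(2K/m) = √(2·1.95×10^-13/2.32×10^-26) = 4.10×10^6 m/s.
r = mv/(qB) = (2.32×10^-26)(4.10×10^6) / [(2×1.60×10^-19)(0.243)] = 1.22 m.

r ≈ 122 cm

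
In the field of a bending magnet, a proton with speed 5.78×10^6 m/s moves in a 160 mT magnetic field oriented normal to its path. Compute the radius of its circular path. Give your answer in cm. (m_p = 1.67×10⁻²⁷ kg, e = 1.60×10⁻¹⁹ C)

The magnetic force provides the centripetal force: qvB = mv²/r, so r = mv/(qB).
r = (1.67×10^-27 kg)(5.78×10^6 m/s) / [(1×1.60×10^-19 C)(0.160 T)] = 0.377 m.

r ≈ 37.7 cm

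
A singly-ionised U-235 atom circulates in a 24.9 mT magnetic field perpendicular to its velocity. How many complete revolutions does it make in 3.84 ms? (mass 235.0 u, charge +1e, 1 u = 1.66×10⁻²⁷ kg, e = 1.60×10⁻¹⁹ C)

T = 2πm/(qB) = 2π(3.901×10^-25) / [(1×1.60×10^-19)(0.0249)] = 6.1523×10^-4 s.
N = t/T = 3.84×10^-3 / 6.1523×10^-4 ≈ 6.24, so 6 complete revolutions.

N = 6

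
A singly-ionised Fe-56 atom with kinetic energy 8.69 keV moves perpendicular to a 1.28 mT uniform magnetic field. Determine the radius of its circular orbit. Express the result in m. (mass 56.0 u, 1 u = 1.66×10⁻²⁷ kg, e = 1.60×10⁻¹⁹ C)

Convert the energy: K = 8.69 keV = 1.39×10^-15 J.
v = √(2K/m) = √(2·1.39×10^-15/9.30×10^-26) = 1.73×10^5 m/s.
r = mv/(qB) = (9.30×10^-26)(1.73×10^5) / [(1×1.60×10^-19)(1.28×10^-3)] = 78.5 m.

r ≈ 78.5 m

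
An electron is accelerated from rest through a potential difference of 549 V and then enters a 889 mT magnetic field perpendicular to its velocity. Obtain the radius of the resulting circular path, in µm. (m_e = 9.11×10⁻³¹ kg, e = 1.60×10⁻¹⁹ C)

r ≈ 88.9 µm

The kinetic energy gained is K = qV = (1×1.60×10^-19)(549) = 8.78×10^-17 J.
v = √(2K/m) = 1.39×10^7 m/s.
r = mv/(qB) = (9.11×10^-31)(1.39×10^7) / [(1×1.60×10^-19)(0.889)] = 8.89×10^-5 m.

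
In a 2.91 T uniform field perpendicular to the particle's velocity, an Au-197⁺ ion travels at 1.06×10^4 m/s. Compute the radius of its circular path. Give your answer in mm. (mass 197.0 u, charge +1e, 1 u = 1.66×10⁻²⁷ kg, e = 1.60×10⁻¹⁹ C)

The magnetic force provides the centripetal force: qvB = mv²/r, so r = mv/(qB).
r = (3.27×10^-25 kg)(1.06×10^4 m/s) / [(1×1.60×10^-19 C)(2.91 T)] = 7.45×10^-3 m.

r ≈ 7.45 mm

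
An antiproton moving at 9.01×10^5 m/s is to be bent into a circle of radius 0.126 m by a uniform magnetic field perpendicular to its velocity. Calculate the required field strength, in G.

qvB = mv²/r gives B = mv/(qr).
B = (1.67×10^-27)(9.01×10^5) / [(1×1.60×10^-19)(0.126)] = 0.0746 T.

B ≈ 746 G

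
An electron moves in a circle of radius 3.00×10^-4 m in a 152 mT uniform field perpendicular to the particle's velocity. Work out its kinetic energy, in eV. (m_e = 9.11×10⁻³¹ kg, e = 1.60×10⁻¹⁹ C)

K ≈ 183 eV

v = qBr/m = (1×1.60×10^-19)(0.152)(3.00×10^-4) / (9.11×10^-31) = 8.01×10^6 m/s.
K = ½mv² = 0.5·(9.11×10^-31)·(8.01×10^6)² = 2.92×10^-17 J = 183 eV.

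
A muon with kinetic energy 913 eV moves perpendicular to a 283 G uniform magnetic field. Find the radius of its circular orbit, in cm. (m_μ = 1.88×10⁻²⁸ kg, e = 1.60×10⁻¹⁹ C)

r ≈ 5.18 cm

Convert the energy: K = 913 eV = 1.46×10^-16 J.
v = √(2K/m) = √(2·1.46×10^-16/1.88×10^-28) = 1.25×10^6 m/s.
r = mv/(qB) = (1.88×10^-28)(1.25×10^6) / [(1×1.60×10^-19)(0.0283)] = 0.0518 m.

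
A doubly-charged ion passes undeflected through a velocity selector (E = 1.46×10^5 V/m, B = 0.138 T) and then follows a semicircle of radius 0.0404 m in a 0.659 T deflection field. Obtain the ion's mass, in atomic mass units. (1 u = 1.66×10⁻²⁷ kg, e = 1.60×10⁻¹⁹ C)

m ≈ 4.85 u

v = E/B₁ = 1.06×10^6 m/s.
From r = mv/(qB₂), m = qB₂r/v = (2×1.60×10^-19)(0.659)(0.0404) / (1.06×10^6) = 8.05×10^-27 kg.
In atomic mass units: m = 8.05×10^-27 / 1.66×10^-27 = 4.85 u.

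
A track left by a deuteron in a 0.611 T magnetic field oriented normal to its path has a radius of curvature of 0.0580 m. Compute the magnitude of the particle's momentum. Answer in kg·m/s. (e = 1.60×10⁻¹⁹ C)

Since qvB = mv²/r, the momentum p = mv = qBr.
p = (1×1.60×10^-19)(0.611)(0.0580) = 5.67×10^-21 kg·m/s.

p ≈ 5.67×10^-21 kg·m/s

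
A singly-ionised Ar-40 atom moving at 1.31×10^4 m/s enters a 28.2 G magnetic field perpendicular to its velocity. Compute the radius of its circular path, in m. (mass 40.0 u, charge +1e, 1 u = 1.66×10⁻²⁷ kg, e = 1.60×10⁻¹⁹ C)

The magnetic force provides the centripetal force: qvB = mv²/r, so r = mv/(qB).
r = (6.64×10^-26 kg)(1.31×10^4 m/s) / [(1×1.60×10^-19 C)(2.82×10^-3 T)] = 1.93 m.

r ≈ 1.93 m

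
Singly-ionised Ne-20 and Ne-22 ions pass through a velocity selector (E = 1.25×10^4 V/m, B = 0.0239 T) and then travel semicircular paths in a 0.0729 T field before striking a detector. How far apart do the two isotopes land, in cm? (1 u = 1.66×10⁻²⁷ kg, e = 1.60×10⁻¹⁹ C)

Both emerge at v = E/B₁ = 5.23×10^5 m/s.
r = mv/(qB₂), so r₁ = 1.489 m and r₂ = 1.638 m, giving Δr = 0.149 m.
After a semicircle each ion lands a diameter 2r from the entry slit, so the separation is 2Δr = 0.298 m.

Δd ≈ 29.8 cm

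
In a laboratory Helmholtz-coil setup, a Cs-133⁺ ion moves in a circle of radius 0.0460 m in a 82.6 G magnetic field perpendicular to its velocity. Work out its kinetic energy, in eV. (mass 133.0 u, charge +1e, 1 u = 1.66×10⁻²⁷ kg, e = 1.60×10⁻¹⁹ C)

v = qBr/m = (1×1.60×10^-19)(8.26×10^-3)(0.0460) / (2.21×10^-25) = 275 m/s.
K = ½mv² = 0.5·(2.21×10^-25)·(275)² = 8.37×10^-21 J = 0.0523 eV.

K ≈ 0.0523 eV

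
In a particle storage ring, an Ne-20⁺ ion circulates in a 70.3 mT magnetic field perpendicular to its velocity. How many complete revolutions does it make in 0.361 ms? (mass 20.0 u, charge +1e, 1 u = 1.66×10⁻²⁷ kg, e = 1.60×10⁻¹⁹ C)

T = 2πm/(qB) = 2π(3.32×10^-26) / [(1×1.60×10^-19)(0.0703)] = 1.8546×10^-5 s.
N = t/T = 3.61×10^-4 / 1.8546×10^-5 ≈ 19.47, so 19 complete revolutions.

N = 19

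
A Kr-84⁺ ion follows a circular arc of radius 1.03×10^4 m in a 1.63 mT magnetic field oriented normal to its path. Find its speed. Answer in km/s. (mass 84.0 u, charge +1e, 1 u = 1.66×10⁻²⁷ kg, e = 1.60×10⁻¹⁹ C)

v ≈ 19300 km/s

From qvB = mv²/r, v = qBr/m.
v = (1×1.60×10^-19)(1.63×10^-3)(1.03×10^4) / (1.39×10^-25) = 1.93×10^7 m/s.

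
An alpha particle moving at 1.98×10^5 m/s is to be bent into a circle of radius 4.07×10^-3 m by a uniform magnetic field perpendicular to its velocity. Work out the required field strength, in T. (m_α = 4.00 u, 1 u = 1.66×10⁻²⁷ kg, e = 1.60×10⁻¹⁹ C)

B ≈ 1.01 T

qvB = mv²/r gives B = mv/(qr).
B = (6.64×10^-27)(1.98×10^5) / [(2×1.60×10^-19)(4.07×10^-3)] = 1.01 T.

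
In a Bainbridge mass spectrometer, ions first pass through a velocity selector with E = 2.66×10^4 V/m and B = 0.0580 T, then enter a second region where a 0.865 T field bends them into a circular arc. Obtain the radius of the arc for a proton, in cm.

The selector passes v = E/B = 2.66×10^4/0.0580 = 4.59×10^5 m/s.
In the deflection region, r = mv/(qB₂) = (1.67×10^-27)(4.59×10^5) / [(1×1.60×10^-19)(0.865)] = 5.53×10^-3 m.

r ≈ 0.553 cm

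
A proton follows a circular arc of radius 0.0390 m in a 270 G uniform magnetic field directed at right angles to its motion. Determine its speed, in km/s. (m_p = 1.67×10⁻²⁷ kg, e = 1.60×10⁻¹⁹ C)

v ≈ 101 km/s

From qvB = mv²/r, v = qBr/m.
v = (1×1.60×10^-19)(0.0270)(0.0390) / (1.67×10^-27) = 1.01×10^5 m/s.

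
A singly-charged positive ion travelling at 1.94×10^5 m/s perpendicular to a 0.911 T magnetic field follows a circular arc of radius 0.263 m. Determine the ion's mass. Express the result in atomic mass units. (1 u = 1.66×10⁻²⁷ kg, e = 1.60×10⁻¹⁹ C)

m ≈ 119 u

qvB = mv²/r ⇒ m = qBr/v.
m = (1×1.60×10^-19)(0.911)(0.263) / (1.94×10^5) = 1.98×10^-25 kg = 119 u.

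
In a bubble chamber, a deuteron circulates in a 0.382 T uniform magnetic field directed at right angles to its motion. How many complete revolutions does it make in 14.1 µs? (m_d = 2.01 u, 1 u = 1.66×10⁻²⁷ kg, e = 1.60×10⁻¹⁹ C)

N = 41

T = 2πm/(qB) = 2π(3.3366×10^-27) / [(1×1.60×10^-19)(0.382)] = 3.4301×10^-7 s.
N = t/T = 1.41×10^-5 / 3.4301×10^-7 ≈ 41.11, so 41 complete revolutions.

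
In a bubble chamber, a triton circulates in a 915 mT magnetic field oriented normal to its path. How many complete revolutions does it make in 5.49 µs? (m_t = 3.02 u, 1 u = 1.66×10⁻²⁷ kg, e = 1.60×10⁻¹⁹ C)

T = 2πm/(qB) = 2π(5.0132×10^-27) / [(1×1.60×10^-19)(0.915)] = 2.1516×10^-7 s.
N = t/T = 5.49×10^-6 / 2.1516×10^-7 ≈ 25.52, so 25 complete revolutions.

N = 25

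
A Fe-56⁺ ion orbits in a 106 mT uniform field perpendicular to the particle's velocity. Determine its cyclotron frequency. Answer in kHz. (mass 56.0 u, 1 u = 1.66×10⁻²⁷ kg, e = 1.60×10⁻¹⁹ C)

f ≈ 29.0 kHz

f = qB/(2πm) = (1×1.60×10^-19)(0.106) / [2π(9.30×10^-26)] = 2.90×10^4 Hz.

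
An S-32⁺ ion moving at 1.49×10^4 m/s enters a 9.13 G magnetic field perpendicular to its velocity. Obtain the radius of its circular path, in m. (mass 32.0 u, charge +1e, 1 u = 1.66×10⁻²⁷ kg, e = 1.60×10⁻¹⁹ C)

r ≈ 5.42 m

The magnetic force provides the centripetal force: qvB = mv²/r, so r = mv/(qB).
r = (5.31×10^-26 kg)(1.49×10^4 m/s) / [(1×1.60×10^-19 C)(9.13×10^-4 T)] = 5.42 m.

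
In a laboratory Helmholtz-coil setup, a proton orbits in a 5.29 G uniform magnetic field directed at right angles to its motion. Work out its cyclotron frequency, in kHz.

f = qB/(2πm) = (1×1.60×10^-19)(5.29×10^-4) / [2π(1.67×10^-27)] = 8070 Hz.

f ≈ 8.07 kHz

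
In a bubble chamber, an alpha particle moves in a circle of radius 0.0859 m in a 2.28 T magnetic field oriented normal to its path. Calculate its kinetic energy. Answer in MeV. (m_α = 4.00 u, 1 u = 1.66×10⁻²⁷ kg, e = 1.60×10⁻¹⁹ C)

v = qBr/m = (2×1.60×10^-19)(2.28)(0.0859) / (6.64×10^-27) = 9.44×10^6 m/s.
K = ½mv² = 0.5·(6.64×10^-27)·(9.44×10^6)² = 2.96×10^-13 J = 1.85 MeV.

K ≈ 1.85 MeV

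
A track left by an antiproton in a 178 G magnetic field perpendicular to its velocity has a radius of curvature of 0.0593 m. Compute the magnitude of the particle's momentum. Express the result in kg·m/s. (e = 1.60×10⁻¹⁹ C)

Since qvB = mv²/r, the momentum p = mv = qBr.
p = (1×1.60×10^-19)(0.0178)(0.0593) = 1.69×10^-22 kg·m/s.

p ≈ 1.69×10^-22 kg·m/s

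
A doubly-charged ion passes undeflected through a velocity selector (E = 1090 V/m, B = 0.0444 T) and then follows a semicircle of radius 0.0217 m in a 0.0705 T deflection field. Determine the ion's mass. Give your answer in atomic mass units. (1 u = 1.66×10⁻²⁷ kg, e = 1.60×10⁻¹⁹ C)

m ≈ 12.0 u

v = E/B₁ = 2.45×10^4 m/s.
From r = mv/(qB₂), m = qB₂r/v = (2×1.60×10^-19)(0.0705)(0.0217) / (2.45×10^4) = 1.99×10^-26 kg.
In atomic mass units: m = 1.99×10^-26 / 1.66×10^-27 = 12.0 u.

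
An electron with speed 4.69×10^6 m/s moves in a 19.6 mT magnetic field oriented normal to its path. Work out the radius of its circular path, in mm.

The magnetic force provides the centripetal force: qvB = mv²/r, so r = mv/(qB).
r = (9.11×10^-31 kg)(4.69×10^6 m/s) / [(1×1.60×10^-19 C)(0.0196 T)] = 1.36×10^-3 m.

r ≈ 1.36 mm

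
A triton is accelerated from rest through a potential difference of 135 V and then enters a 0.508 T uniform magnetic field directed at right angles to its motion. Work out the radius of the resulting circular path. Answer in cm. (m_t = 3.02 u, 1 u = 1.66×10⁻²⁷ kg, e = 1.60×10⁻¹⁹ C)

The kinetic energy gained is K = qV = (1×1.60×10^-19)(135) = 2.16×10^-17 J.
v = √(2K/m) = 9.28×10^4 m/s.
r = mv/(qB) = (5.01×10^-27)(9.28×10^4) / [(1×1.60×10^-19)(0.508)] = 5.73×10^-3 m.

r ≈ 0.573 cm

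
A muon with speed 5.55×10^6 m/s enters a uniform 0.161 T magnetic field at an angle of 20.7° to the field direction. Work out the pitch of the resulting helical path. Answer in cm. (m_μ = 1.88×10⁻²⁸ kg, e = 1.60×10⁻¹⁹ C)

The velocity component along B is v∥ = v cos20.7° = 5.19×10^6 m/s.
The cyclotron period T = 2πm/(qB) = 4.59×10^-8 s is set by m, q, B alone.
Pitch = v∥·T = (5.19×10^6)(4.59×10^-8) = 0.238 m.

pitch ≈ 23.8 cm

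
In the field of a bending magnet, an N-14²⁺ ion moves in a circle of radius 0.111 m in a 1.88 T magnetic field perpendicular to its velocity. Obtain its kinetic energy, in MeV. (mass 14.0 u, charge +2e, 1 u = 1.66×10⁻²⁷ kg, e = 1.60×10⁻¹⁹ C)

v = qBr/m = (2×1.60×10^-19)(1.88)(0.111) / (2.32×10^-26) = 2.87×10^6 m/s.
K = ½mv² = 0.5·(2.32×10^-26)·(2.87×10^6)² = 9.59×10^-14 J = 0.600 MeV.

K ≈ 0.600 MeV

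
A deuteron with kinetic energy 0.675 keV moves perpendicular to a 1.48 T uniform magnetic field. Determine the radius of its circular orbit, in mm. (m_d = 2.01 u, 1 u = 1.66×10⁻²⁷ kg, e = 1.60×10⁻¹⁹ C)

r ≈ 3.59 mm

Convert the energy: K = 0.675 keV = 1.08×10^-16 J.
v = √(2K/m) = √(2·1.08×10^-16/3.34×10^-27) = 2.54×10^5 m/s.
r = mv/(qB) = (3.34×10^-27)(2.54×10^5) / [(1×1.60×10^-19)(1.48)] = 3.59×10^-3 m.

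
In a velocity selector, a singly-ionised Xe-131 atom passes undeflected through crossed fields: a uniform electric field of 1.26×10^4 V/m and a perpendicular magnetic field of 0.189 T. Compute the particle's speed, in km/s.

For zero net force, qE = qvB, so v = E/B.
v = (1.26×10^4) / (0.189) = 6.67×10^4 m/s.

v ≈ 66.7 km/s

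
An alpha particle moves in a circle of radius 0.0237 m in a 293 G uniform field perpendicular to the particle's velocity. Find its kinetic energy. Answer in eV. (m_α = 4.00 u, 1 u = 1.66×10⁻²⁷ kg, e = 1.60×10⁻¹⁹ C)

v = qBr/m = (2×1.60×10^-19)(0.0293)(0.0237) / (6.64×10^-27) = 3.35×10^4 m/s.
K = ½mv² = 0.5·(6.64×10^-27)·(3.35×10^4)² = 3.72×10^-18 J = 23.2 eV.

K ≈ 23.2 eV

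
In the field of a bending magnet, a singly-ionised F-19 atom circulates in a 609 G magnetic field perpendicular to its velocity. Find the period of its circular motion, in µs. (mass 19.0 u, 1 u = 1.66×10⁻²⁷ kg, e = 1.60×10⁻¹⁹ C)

T ≈ 20.3 µs

The cyclotron period is independent of speed: T = 2πm/(qB).
T = 2π(3.15×10^-26) / [(1×1.60×10^-19)(0.0609)] = 2.03×10^-5 s.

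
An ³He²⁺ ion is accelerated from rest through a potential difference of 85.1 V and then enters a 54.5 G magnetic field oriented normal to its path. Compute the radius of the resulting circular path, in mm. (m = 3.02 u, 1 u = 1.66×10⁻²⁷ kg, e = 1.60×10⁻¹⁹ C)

r ≈ 300 mm

The kinetic energy gained is K = qV = (2×1.60×10^-19)(85.1) = 2.72×10^-17 J.
v = √(2K/m) = 1.04×10^5 m/s.
r = mv/(qB) = (5.01×10^-27)(1.04×10^5) / [(2×1.60×10^-19)(5.45×10^-3)] = 0.300 m.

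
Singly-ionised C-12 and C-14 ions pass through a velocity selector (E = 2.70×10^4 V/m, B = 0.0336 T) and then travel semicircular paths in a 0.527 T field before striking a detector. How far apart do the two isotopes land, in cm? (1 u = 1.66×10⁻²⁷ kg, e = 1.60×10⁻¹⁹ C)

Δd ≈ 6.33 cm

Both emerge at v = E/B₁ = 8.04×10^5 m/s.
r = mv/(qB₂), so r₁ = 0.1898 m and r₂ = 0.2215 m, giving Δr = 0.0316 m.
After a semicircle each ion lands a diameter 2r from the entry slit, so the separation is 2Δr = 0.0633 m.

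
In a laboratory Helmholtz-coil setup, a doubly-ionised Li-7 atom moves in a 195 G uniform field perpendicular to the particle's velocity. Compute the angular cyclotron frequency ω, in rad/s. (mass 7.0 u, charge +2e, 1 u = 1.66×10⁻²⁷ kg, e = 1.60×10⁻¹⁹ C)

ω ≈ 5.37×10^5 rad/s

ω = qB/m = (2×1.60×10^-19)(0.0195) / (1.16×10^-26) = 5.37×10^5 rad/s.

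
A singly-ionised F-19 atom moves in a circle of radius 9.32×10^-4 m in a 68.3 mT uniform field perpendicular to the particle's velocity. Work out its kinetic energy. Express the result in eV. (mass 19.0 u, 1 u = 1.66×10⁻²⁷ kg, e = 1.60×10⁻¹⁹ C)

v = qBr/m = (1×1.60×10^-19)(0.0683)(9.32×10^-4) / (3.15×10^-26) = 323 m/s.
K = ½mv² = 0.5·(3.15×10^-26)·(323)² = 1.64×10^-21 J = 0.0103 eV.

K ≈ 0.0103 eV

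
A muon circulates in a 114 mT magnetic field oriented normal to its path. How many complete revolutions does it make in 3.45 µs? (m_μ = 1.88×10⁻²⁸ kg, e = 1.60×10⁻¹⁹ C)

T = 2πm/(qB) = 2π(1.88×10^-28) / [(1×1.60×10^-19)(0.114)] = 6.4761×10^-8 s.
N = t/T = 3.45×10^-6 / 6.4761×10^-8 ≈ 53.27, so 53 complete revolutions.

N = 53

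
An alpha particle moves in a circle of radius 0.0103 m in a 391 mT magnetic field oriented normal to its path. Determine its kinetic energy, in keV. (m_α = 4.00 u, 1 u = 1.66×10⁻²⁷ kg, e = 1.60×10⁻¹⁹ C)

v = qBr/m = (2×1.60×10^-19)(0.391)(0.0103) / (6.64×10^-27) = 1.94×10^5 m/s.
K = ½mv² = 0.5·(6.64×10^-27)·(1.94×10^5)² = 1.25×10^-16 J = 0.782 keV.

K ≈ 0.782 keV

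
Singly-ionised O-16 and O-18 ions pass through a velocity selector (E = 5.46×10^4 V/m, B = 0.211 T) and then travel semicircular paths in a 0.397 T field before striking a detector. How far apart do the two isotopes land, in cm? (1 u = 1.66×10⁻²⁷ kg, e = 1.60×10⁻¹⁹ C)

Both emerge at v = E/B₁ = 2.59×10^5 m/s.
r = mv/(qB₂), so r₁ = 0.1082 m and r₂ = 0.1217 m, giving Δr = 0.0135 m.
After a semicircle each ion lands a diameter 2r from the entry slit, so the separation is 2Δr = 0.0271 m.

Δd ≈ 2.71 cm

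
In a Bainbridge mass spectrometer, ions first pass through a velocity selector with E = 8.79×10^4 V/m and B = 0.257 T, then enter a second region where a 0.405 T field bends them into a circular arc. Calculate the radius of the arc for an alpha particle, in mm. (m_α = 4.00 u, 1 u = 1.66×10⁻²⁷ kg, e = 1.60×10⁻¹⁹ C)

The selector passes v = E/B = 8.79×10^4/0.257 = 3.42×10^5 m/s.
In the deflection region, r = mv/(qB₂) = (6.64×10^-27)(3.42×10^5) / [(2×1.60×10^-19)(0.405)] = 0.0175 m.

r ≈ 17.5 mm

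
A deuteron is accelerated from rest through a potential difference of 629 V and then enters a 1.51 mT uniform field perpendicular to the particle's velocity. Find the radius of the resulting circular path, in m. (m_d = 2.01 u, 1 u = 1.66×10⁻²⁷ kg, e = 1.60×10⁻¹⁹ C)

The kinetic energy gained is K = qV = (1×1.60×10^-19)(629) = 1.01×10^-16 J.
v = √(2K/m) = 2.46×10^5 m/s.
r = mv/(qB) = (3.34×10^-27)(2.46×10^5) / [(1×1.60×10^-19)(1.51×10^-3)] = 3.39 m.

r ≈ 3.39 m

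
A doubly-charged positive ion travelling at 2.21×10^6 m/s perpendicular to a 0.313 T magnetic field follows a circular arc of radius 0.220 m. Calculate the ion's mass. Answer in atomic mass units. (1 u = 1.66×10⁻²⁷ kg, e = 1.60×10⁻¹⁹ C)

m ≈ 6.01 u

qvB = mv²/r ⇒ m = qBr/v.
m = (2×1.60×10^-19)(0.313)(0.220) / (2.21×10^6) = 9.97×10^-27 kg = 6.01 u.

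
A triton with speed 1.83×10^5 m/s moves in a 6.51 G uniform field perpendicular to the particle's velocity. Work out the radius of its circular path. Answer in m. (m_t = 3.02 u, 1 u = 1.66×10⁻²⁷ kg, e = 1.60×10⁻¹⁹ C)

r ≈ 8.81 m

The magnetic force provides the centripetal force: qvB = mv²/r, so r = mv/(qB).
r = (5.01×10^-27 kg)(1.83×10^5 m/s) / [(1×1.60×10^-19 C)(6.51×10^-4 T)] = 8.81 m.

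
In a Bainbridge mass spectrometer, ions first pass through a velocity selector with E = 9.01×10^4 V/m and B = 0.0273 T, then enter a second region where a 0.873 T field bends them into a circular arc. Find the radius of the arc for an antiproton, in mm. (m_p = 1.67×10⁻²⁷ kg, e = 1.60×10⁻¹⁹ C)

The selector passes v = E/B = 9.01×10^4/0.0273 = 3.30×10^6 m/s.
In the deflection region, r = mv/(qB₂) = (1.67×10^-27)(3.30×10^6) / [(1×1.60×10^-19)(0.873)] = 0.0395 m.

r ≈ 39.5 mm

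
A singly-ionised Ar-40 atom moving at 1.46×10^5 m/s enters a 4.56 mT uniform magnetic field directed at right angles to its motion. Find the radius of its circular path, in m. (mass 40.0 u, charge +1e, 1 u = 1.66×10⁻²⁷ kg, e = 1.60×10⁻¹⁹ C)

The magnetic force provides the centripetal force: qvB = mv²/r, so r = mv/(qB).
r = (6.64×10^-26 kg)(1.46×10^5 m/s) / [(1×1.60×10^-19 C)(4.56×10^-3 T)] = 13.3 m.

r ≈ 13.3 m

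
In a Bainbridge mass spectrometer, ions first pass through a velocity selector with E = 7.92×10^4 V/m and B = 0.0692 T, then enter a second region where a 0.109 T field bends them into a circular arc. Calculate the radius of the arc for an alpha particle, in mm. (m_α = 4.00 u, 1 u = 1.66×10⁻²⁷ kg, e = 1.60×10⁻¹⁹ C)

The selector passes v = E/B = 7.92×10^4/0.0692 = 1.14×10^6 m/s.
In the deflection region, r = mv/(qB₂) = (6.64×10^-27)(1.14×10^6) / [(2×1.60×10^-19)(0.109)] = 0.218 m.

r ≈ 218 mm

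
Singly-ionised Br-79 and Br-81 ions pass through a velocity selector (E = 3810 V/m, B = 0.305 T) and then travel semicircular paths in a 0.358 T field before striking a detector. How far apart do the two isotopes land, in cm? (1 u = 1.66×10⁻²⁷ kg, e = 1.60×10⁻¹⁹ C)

Both emerge at v = E/B₁ = 1.25×10^4 m/s.
r = mv/(qB₂), so r₁ = 0.028599 m and r₂ = 0.029323 m, giving Δr = 7.24×10^-4 m.
After a semicircle each ion lands a diameter 2r from the entry slit, so the separation is 2Δr = 1.45×10^-3 m.

Δd ≈ 0.145 cm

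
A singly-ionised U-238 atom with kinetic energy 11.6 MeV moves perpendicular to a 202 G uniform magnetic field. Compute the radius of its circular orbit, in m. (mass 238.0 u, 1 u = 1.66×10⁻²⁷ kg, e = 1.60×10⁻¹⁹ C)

r ≈ 375 m

Convert the energy: K = 11.6 MeV = 1.86×10^-12 J.
v = √(2K/m) = √(2·1.86×10^-12/3.95×10^-25) = 3.07×10^6 m/s.
r = mv/(qB) = (3.95×10^-25)(3.07×10^6) / [(1×1.60×10^-19)(0.0202)] = 375 m.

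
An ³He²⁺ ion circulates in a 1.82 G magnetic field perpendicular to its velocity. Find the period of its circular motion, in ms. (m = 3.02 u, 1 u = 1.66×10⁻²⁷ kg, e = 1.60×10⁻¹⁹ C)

The cyclotron period is independent of speed: T = 2πm/(qB).
T = 2π(5.01×10^-27) / [(2×1.60×10^-19)(1.82×10^-4)] = 5.41×10^-4 s.

T ≈ 0.541 ms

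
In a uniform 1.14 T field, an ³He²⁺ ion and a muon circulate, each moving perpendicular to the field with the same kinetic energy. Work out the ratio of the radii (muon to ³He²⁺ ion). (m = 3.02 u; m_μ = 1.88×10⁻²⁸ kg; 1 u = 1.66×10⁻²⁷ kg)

r = √(2mK)/(qB) ⇒ at equal K, r ∝ √m/q.
r_{muon}/r_{³He²⁺ ion} = 0.387.

ratio ≈ 0.387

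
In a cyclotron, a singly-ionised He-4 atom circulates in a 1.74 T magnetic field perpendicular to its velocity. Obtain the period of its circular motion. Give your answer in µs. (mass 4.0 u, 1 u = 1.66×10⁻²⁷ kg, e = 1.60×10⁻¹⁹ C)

The cyclotron period is independent of speed: T = 2πm/(qB).
T = 2π(6.64×10^-27) / [(1×1.60×10^-19)(1.74)] = 1.50×10^-7 s.

T ≈ 0.150 µs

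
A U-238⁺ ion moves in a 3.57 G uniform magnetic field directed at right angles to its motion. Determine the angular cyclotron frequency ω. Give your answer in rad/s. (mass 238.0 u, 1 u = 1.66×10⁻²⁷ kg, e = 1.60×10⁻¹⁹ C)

ω = qB/m = (1×1.60×10^-19)(3.57×10^-4) / (3.95×10^-25) = 145 rad/s.

ω ≈ 145 rad/s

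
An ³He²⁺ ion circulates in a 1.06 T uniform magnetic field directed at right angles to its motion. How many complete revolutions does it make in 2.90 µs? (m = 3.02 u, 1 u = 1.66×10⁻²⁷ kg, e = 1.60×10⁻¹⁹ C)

T = 2πm/(qB) = 2π(5.0132×10^-27) / [(2×1.60×10^-19)(1.06)] = 9.2862×10^-8 s.
N = t/T = 2.90×10^-6 / 9.2862×10^-8 ≈ 31.23, so 31 complete revolutions.

N = 31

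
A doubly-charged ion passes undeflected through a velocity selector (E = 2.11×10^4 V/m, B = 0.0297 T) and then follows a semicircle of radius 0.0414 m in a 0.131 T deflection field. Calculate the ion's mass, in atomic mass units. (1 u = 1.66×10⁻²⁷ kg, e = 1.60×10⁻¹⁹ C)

v = E/B₁ = 7.10×10^5 m/s.
From r = mv/(qB₂), m = qB₂r/v = (2×1.60×10^-19)(0.131)(0.0414) / (7.10×10^5) = 2.44×10^-27 kg.
In atomic mass units: m = 2.44×10^-27 / 1.66×10^-27 = 1.47 u.

m ≈ 1.47 u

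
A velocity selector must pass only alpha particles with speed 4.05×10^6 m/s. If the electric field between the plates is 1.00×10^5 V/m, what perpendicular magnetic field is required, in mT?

qE = qvB ⇒ B = E/v = (1.00×10^5) / (4.05×10^6) = 0.0247 T.

B ≈ 24.7 mT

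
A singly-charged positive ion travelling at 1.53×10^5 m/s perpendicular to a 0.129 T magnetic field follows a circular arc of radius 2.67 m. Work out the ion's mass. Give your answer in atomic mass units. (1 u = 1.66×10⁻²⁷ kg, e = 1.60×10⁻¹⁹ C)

qvB = mv²/r ⇒ m = qBr/v.
m = (1×1.60×10^-19)(0.129)(2.67) / (1.53×10^5) = 3.60×10^-25 kg = 217 u.

m ≈ 217 u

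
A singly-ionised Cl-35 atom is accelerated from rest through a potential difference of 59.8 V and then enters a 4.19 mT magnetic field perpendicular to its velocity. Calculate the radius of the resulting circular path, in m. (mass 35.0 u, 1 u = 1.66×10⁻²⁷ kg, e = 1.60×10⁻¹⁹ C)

The kinetic energy gained is K = qV = (1×1.60×10^-19)(59.8) = 9.57×10^-18 J.
v = √(2K/m) = 1.81×10^4 m/s.
r = mv/(qB) = (5.81×10^-26)(1.81×10^4) / [(1×1.60×10^-19)(4.19×10^-3)] = 1.57 m.

r ≈ 1.57 m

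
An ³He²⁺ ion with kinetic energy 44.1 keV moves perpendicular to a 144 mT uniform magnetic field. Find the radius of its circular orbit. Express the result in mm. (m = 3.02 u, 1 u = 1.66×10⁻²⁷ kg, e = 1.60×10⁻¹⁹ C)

r ≈ 183 mm

Convert the energy: K = 44.1 keV = 7.06×10^-15 J.
v = √(2K/m) = √(2·7.06×10^-15/5.01×10^-27) = 1.68×10^6 m/s.
r = mv/(qB) = (5.01×10^-27)(1.68×10^6) / [(2×1.60×10^-19)(0.144)] = 0.183 m.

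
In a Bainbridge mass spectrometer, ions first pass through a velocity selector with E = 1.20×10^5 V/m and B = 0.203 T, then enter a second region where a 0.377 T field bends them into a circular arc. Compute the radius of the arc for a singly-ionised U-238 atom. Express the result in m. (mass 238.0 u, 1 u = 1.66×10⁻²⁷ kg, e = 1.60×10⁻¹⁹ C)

The selector passes v = E/B = 1.20×10^5/0.203 = 5.91×10^5 m/s.
In the deflection region, r = mv/(qB₂) = (3.95×10^-25)(5.91×10^5) / [(1×1.60×10^-19)(0.377)] = 3.87 m.

r ≈ 3.87 m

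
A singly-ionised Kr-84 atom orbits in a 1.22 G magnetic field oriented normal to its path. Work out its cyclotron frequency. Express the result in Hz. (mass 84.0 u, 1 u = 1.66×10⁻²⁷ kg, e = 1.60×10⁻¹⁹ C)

f ≈ 22.3 Hz

f = qB/(2πm) = (1×1.60×10^-19)(1.22×10^-4) / [2π(1.39×10^-25)] = 22.3 Hz.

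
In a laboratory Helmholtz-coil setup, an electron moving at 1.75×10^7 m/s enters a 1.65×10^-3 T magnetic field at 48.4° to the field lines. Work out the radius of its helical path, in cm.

Only the perpendicular component v⊥ = v sin48.4° = 1.31×10^7 m/s is bent by the field.
r = m v⊥ /(qB) = (9.11×10^-31)(1.31×10^7) / [(1×1.60×10^-19)(1.65×10^-3)] = 0.0452 m.

r ≈ 4.52 cm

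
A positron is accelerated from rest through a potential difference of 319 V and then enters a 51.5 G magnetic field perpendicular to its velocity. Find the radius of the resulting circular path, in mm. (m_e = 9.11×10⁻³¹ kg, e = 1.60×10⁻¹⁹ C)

The kinetic energy gained is K = qV = (1×1.60×10^-19)(319) = 5.10×10^-17 J.
v = √(2K/m) = 1.06×10^7 m/s.
r = mv/(qB) = (9.11×10^-31)(1.06×10^7) / [(1×1.60×10^-19)(5.15×10^-3)] = 0.0117 m.

r ≈ 11.7 mm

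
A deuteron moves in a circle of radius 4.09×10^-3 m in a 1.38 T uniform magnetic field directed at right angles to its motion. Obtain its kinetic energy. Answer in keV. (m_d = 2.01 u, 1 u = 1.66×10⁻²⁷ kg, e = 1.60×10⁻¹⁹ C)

v = qBr/m = (1×1.60×10^-19)(1.38)(4.09×10^-3) / (3.34×10^-27) = 2.71×10^5 m/s.
K = ½mv² = 0.5·(3.34×10^-27)·(2.71×10^5)² = 1.22×10^-16 J = 0.764 keV.

K ≈ 0.764 keV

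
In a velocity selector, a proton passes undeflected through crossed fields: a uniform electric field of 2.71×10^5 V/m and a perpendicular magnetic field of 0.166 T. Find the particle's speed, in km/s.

v ≈ 1630 km/s

For zero net force, qE = qvB, so v = E/B.
v = (2.71×10^5) / (0.166) = 1.63×10^6 m/s.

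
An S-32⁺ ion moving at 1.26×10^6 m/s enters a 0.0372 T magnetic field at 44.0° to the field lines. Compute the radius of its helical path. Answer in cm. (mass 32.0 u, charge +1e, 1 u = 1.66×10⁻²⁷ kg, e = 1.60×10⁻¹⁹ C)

Only the perpendicular component v⊥ = v sin44.0° = 8.75×10^5 m/s is bent by the field.
r = m v⊥ /(qB) = (5.31×10^-26)(8.75×10^5) / [(1×1.60×10^-19)(0.0372)] = 7.81 m.

r ≈ 781 cm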